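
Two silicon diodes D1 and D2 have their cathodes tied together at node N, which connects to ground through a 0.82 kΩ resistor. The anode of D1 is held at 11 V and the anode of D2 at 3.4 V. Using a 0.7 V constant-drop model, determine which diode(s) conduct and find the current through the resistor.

Assume both conduct. Then node N would need to be at both 11−0.7 = 10.3 V and 3.4−0.7 = 2.7 V, which is impossible.
Assume only D1 conducts: V_N = 11 − 0.7 = 10.3 V, so I_R = 10.3/0.82 = 12.6 mA.
Check D2: its anode-to-cathode voltage is 3.4 − 10.3 = -6.9 V < 0.7 V, so it is off. The assumption is consistent.

Only D1 conducts; I_R ≈ 13 mA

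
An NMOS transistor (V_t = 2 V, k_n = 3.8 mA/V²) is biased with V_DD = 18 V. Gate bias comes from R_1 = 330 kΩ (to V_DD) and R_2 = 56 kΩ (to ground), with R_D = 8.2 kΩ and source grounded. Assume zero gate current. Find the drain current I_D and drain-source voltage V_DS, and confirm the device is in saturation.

I_D ≈ 0.71 mA, V_DS ≈ 12 V

V_G = V_DD·R_2/(R_1+R_2) = 18×56/386 = 2.61 V. With the source grounded, V_GS = V_G = 2.61 V.
Assume saturation: I_D = (k_n/2)(V_GS − V_t)² = (3.8/2)×(2.61 − 2)² = 1.9×0.611² = 0.71 mA.
V_DS = V_DD − I_D·R_D = 18 − 0.71×8.2 = 12.2 V.
Saturation requires V_DS ≥ V_GS − V_t = 0.611 V; 12.2 ≥ 0.611 ✓.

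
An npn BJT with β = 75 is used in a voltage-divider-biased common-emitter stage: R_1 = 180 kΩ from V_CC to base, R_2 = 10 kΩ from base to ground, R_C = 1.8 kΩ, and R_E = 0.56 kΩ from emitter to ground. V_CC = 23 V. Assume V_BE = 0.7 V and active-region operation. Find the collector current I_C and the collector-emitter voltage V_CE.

Thevenize the base divider: V_Th = V_CC·R_2/(R_1+R_2) = 23×10/190 = 1.21 V, R_Th = R_1‖R_2 = 9.47 kΩ.
Base-emitter loop: V_Th = I_B·R_Th + V_BE + (β+1)I_B·R_E, so I_B = (1.21 − 0.7) / (9.47 + 76×0.56) = 0.00981 mA.
I_C = β·I_B = 75×0.00981 = 0.736 mA, and I_E = (β+1)I_B = 0.746 mA.
V_CE = V_CC − I_C·R_C − I_E·R_E = 23 − 0.736×1.8 − 0.746×0.56 = 21.3 V.
V_CE = 21.3 V > 0.2 V confirms active-region operation.

I_C ≈ 0.74 mA, V_CE ≈ 21 V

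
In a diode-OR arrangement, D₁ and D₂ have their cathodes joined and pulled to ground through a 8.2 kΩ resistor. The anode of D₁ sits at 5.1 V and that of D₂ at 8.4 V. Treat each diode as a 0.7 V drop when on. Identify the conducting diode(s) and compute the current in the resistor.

Assume both conduct. Then node N would need to be at both 5.1−0.7 = 4.4 V and 8.4−0.7 = 7.7 V, which is impossible.
Assume only D₂ conducts: V_N = 8.4 − 0.7 = 7.7 V, so I_R = 7.7/8.2 = 0.939 mA.
Check D₁: its anode-to-cathode voltage is 5.1 − 7.7 = -2.6 V < 0.7 V, so it is off. The assumption is consistent.

Only D₂ conducts; I_R ≈ 0.94 mA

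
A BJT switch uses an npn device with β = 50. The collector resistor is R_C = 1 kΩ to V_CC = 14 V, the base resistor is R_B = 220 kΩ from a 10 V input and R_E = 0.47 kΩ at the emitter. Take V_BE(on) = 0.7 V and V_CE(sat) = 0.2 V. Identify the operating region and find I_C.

active; I_C ≈ 1.9 mA

Assume active. Base-emitter loop: I_B = (V_BB − V_BE)/(R_B + (β+1)R_E) = (10 − 0.7)/(220 + 51×0.47) = 0.0381 mA.
I_C = β·I_B = 50×0.0381 = 1.91 mA.
V_CE = V_CC − I_C·R_C − I_E·R_E = 14 − 1.91×1 − 1.94×0.47 = 11.2 V > V_CE(sat), so the active-region assumption holds.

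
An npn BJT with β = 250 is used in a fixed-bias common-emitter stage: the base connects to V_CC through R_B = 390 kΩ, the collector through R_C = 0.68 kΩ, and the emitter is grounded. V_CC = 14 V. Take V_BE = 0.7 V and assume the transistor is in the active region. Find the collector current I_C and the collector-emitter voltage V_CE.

I_C ≈ 8.5 mA, V_CE ≈ 8.2 V

Base loop: V_CC = I_B·R_B + V_BE, so I_B = (14 − 0.7)/390 kΩ = 0.0341 mA.
In the active region I_C = β·I_B = 250 × 0.0341 = 8.53 mA.
Collector loop: V_CE = V_CC − I_C·R_C = 14 − 8.53×0.68 = 8.2 V.
Since V_CE = 8.2 V > V_CE(sat) ≈ 0.2 V, the transistor is in the active region as assumed.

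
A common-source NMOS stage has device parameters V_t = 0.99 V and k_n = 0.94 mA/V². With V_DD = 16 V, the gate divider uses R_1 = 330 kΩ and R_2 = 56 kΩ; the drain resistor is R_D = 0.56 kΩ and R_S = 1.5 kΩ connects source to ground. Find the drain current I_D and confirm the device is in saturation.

V_G = V_DD·R_2/(R_1+R_2) = 16×56/386 = 2.32 V.
Assume saturation: I_D = (k_n/2)(V_GS − V_t)² with V_GS = V_G − I_D·R_S = 2.32 − 1.5·I_D.
Substituting gives 1.06·I_D² − 2.88·I_D + 0.833 = 0, with roots I_D = 0.329 or 2.39 mA.
The root I_D = 2.39 mA gives V_GS = -1.27 V ≤ V_t, so take I_D = 0.329 mA.
Then V_GS = 1.83 V and V_DS = V_DD − I_D(R_D+R_S) = 16 − 0.329×2.06 = 15.3 V.
Saturation requires V_DS ≥ V_GS − V_t = 0.837 V; 15.3 ≥ 0.837 ✓.

I_D ≈ 0.33 mA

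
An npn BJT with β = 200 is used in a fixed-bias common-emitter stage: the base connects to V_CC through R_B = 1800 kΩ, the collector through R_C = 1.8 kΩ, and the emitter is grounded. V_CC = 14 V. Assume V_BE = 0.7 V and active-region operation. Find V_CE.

Base loop: V_CC = I_B·R_B + V_BE, so I_B = (14 − 0.7)/1800 kΩ = 0.00739 mA.
In the active region I_C = β·I_B = 200 × 0.00739 = 1.48 mA.
Collector loop: V_CE = V_CC − I_C·R_C = 14 − 1.48×1.8 = 11.3 V.
Since V_CE = 11.3 V > V_CE(sat) ≈ 0.2 V, the transistor is in the active region as assumed.

V_CE ≈ 11 V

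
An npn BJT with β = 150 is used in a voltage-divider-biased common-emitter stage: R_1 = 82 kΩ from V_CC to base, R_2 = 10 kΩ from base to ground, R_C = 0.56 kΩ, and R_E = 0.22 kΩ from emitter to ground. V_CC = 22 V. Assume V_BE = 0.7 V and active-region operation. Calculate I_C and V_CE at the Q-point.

Thevenize the base divider: V_Th = V_CC·R_2/(R_1+R_2) = 22×10/92 = 2.39 V, R_Th = R_1‖R_2 = 8.91 kΩ.
Base-emitter loop: V_Th = I_B·R_Th + V_BE + (β+1)I_B·R_E, so I_B = (2.39 − 0.7) / (8.91 + 151×0.22) = 0.0401 mA.
I_C = β·I_B = 150×0.0401 = 6.02 mA, and I_E = (β+1)I_B = 6.06 mA.
V_CE = V_CC − I_C·R_C − I_E·R_E = 22 − 6.02×0.56 − 6.06×0.22 = 17.3 V.
V_CE = 17.3 V > 0.2 V confirms active-region operation.

I_C ≈ 6 mA, V_CE ≈ 17 V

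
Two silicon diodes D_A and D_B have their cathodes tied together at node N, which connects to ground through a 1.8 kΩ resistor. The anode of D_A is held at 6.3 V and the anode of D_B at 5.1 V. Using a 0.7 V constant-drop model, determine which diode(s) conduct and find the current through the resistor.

Assume both conduct. Then node N would need to be at both 6.3−0.7 = 5.6 V and 5.1−0.7 = 4.4 V, which is impossible.
Assume only D_A conducts: V_N = 6.3 − 0.7 = 5.6 V, so I_R = 5.6/1.8 = 3.11 mA.
Check D_B: its anode-to-cathode voltage is 5.1 − 5.6 = -0.5 V < 0.7 V, so it is off. The assumption is consistent.

Only D_A conducts; I_R ≈ 3.1 mA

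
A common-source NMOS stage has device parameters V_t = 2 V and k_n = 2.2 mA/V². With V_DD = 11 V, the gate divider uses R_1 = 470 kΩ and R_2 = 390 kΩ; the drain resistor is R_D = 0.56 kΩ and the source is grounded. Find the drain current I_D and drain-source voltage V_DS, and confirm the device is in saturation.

I_D ≈ 9.8 mA, V_DS ≈ 5.5 V

V_G = V_DD·R_2/(R_1+R_2) = 11×390/860 = 4.99 V. With the source grounded, V_GS = V_G = 4.99 V.
Assume saturation: I_D = (k_n/2)(V_GS − V_t)² = (2.2/2)×(4.99 − 2)² = 1.1×2.99² = 9.82 mA.
V_DS = V_DD − I_D·R_D = 11 − 9.82×0.56 = 5.5 V.
Saturation requires V_DS ≥ V_GS − V_t = 2.99 V; 5.5 ≥ 2.99 ✓.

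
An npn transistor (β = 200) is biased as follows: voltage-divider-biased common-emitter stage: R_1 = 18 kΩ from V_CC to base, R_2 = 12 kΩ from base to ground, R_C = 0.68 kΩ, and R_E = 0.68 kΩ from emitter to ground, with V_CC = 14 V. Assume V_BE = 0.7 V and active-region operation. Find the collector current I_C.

I_C ≈ 6.8 mA

Thevenize the base divider: V_Th = V_CC·R_2/(R_1+R_2) = 14×12/30 = 5.6 V, R_Th = R_1‖R_2 = 7.2 kΩ.
Base-emitter loop: V_Th = I_B·R_Th + V_BE + (β+1)I_B·R_E, so I_B = (5.6 − 0.7) / (7.2 + 201×0.68) = 0.0341 mA.
I_C = β·I_B = 200×0.0341 = 6.81 mA, and I_E = (β+1)I_B = 6.85 mA.
V_CE = V_CC − I_C·R_C − I_E·R_E = 14 − 6.81×0.68 − 6.85×0.68 = 4.71 V.
V_CE = 4.71 V > 0.2 V confirms active-region operation.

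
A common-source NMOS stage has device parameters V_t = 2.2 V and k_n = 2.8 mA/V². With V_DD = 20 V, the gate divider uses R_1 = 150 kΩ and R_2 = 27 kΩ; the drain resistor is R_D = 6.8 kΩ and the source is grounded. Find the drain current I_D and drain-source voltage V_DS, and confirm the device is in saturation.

I_D ≈ 1 mA, V_DS ≈ 13 V

V_G = V_DD·R_2/(R_1+R_2) = 20×27/177 = 3.05 V. With the source grounded, V_GS = V_G = 3.05 V.
Assume saturation: I_D = (k_n/2)(V_GS − V_t)² = (2.8/2)×(3.05 − 2.2)² = 1.4×0.851² = 1.01 mA.
V_DS = V_DD − I_D·R_D = 20 − 1.01×6.8 = 13.1 V.
Saturation requires V_DS ≥ V_GS − V_t = 0.851 V; 13.1 ≥ 0.851 ✓.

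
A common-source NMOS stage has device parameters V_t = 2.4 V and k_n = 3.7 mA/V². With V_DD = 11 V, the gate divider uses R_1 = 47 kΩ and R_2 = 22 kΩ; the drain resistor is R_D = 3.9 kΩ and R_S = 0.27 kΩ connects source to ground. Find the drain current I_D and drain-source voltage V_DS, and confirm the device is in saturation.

I_D ≈ 1.2 mA, V_DS ≈ 6.1 V

V_G = V_DD·R_2/(R_1+R_2) = 11×22/69 = 3.51 V.
Assume saturation: I_D = (k_n/2)(V_GS − V_t)² with V_GS = V_G − I_D·R_S = 3.51 − 0.27·I_D.
Substituting gives 0.135·I_D² − 2.11·I_D + 2.27 = 0, with roots I_D = 1.16 or 14.5 mA.
The root I_D = 14.5 mA gives V_GS = -0.395 V ≤ V_t, so take I_D = 1.16 mA.
Then V_GS = 3.19 V and V_DS = V_DD − I_D(R_D+R_S) = 11 − 1.16×4.17 = 6.15 V.
Saturation requires V_DS ≥ V_GS − V_t = 0.793 V; 6.15 ≥ 0.793 ✓.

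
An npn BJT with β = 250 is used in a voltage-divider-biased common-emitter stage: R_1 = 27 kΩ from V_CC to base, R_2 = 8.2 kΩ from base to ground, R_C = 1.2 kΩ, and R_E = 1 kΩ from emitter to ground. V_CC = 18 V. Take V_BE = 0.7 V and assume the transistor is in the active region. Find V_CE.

V_CE ≈ 11 V

Thevenize the base divider: V_Th = V_CC·R_2/(R_1+R_2) = 18×8.2/35.2 = 4.19 V, R_Th = R_1‖R_2 = 6.29 kΩ.
Base-emitter loop: V_Th = I_B·R_Th + V_BE + (β+1)I_B·R_E, so I_B = (4.19 − 0.7) / (6.29 + 251×1) = 0.0136 mA.
I_C = β·I_B = 250×0.0136 = 3.39 mA, and I_E = (β+1)I_B = 3.41 mA.
V_CE = V_CC − I_C·R_C − I_E·R_E = 18 − 3.39×1.2 − 3.41×1 = 10.5 V.
V_CE = 10.5 V > 0.2 V confirms active-region operation.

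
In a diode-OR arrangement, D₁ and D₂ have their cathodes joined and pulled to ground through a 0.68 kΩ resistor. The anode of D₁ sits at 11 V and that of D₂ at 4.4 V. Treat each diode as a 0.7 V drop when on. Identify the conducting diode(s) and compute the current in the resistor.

Assume both conduct. Then node N would need to be at both 11−0.7 = 10.3 V and 4.4−0.7 = 3.7 V, which is impossible.
Assume only D₁ conducts: V_N = 11 − 0.7 = 10.3 V, so I_R = 10.3/0.68 = 15.1 mA.
Check D₂: its anode-to-cathode voltage is 4.4 − 10.3 = -5.9 V < 0.7 V, so it is off. The assumption is consistent.

Only D₁ conducts; I_R ≈ 15 mA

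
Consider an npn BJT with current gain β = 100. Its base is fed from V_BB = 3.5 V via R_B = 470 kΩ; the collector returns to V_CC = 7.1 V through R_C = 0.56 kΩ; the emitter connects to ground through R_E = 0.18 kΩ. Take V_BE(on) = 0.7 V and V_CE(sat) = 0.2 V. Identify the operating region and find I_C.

active; I_C ≈ 0.57 mA

Assume active. Base-emitter loop: I_B = (V_BB − V_BE)/(R_B + (β+1)R_E) = (3.5 − 0.7)/(470 + 101×0.18) = 0.00574 mA.
I_C = β·I_B = 100×0.00574 = 0.574 mA.
V_CE = V_CC − I_C·R_C − I_E·R_E = 7.1 − 0.574×0.56 − 0.579×0.18 = 6.67 V > V_CE(sat), so the active-region assumption holds.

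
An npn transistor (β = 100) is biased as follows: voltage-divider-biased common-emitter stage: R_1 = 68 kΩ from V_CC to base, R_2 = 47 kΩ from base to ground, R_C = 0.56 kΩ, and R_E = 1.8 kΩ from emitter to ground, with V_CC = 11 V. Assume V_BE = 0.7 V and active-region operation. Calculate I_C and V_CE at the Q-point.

Thevenize the base divider: V_Th = V_CC·R_2/(R_1+R_2) = 11×47/115 = 4.5 V, R_Th = R_1‖R_2 = 27.8 kΩ.
Base-emitter loop: V_Th = I_B·R_Th + V_BE + (β+1)I_B·R_E, so I_B = (4.5 − 0.7) / (27.8 + 101×1.8) = 0.0181 mA.
I_C = β·I_B = 100×0.0181 = 1.81 mA, and I_E = (β+1)I_B = 1.83 mA.
V_CE = V_CC − I_C·R_C − I_E·R_E = 11 − 1.81×0.56 − 1.83×1.8 = 6.69 V.
V_CE = 6.69 V > 0.2 V confirms active-region operation.

I_C ≈ 1.8 mA, V_CE ≈ 6.7 V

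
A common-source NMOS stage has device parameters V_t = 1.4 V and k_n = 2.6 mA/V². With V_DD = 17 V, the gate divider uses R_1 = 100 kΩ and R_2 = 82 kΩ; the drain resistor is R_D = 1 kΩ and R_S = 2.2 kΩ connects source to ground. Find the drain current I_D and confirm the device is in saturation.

V_G = V_DD·R_2/(R_1+R_2) = 17×82/182 = 7.66 V.
Assume saturation: I_D = (k_n/2)(V_GS − V_t)² with V_GS = V_G − I_D·R_S = 7.66 − 2.2·I_D.
Substituting gives 6.29·I_D² − 36.8·I_D + 50.9 = 0, with roots I_D = 2.25 or 3.6 mA.
The root I_D = 3.6 mA gives V_GS = -0.265 V ≤ V_t, so take I_D = 2.25 mA.
Then V_GS = 2.71 V and V_DS = V_DD − I_D(R_D+R_S) = 17 − 2.25×3.2 = 9.81 V.
Saturation requires V_DS ≥ V_GS − V_t = 1.31 V; 9.81 ≥ 1.31 ✓.

I_D ≈ 2.2 mA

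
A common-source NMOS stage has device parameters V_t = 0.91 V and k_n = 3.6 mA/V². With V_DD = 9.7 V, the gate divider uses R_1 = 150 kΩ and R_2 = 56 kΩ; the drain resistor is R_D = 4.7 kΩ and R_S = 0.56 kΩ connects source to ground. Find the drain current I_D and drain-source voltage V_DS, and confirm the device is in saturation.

V_G = V_DD·R_2/(R_1+R_2) = 9.7×56/206 = 2.64 V.
Assume saturation: I_D = (k_n/2)(V_GS − V_t)² with V_GS = V_G − I_D·R_S = 2.64 − 0.56·I_D.
Substituting gives 0.564·I_D² − 4.48·I_D + 5.37 = 0, with roots I_D = 1.47 or 6.47 mA.
The root I_D = 6.47 mA gives V_GS = -0.986 V ≤ V_t, so take I_D = 1.47 mA.
Then V_GS = 1.81 V and V_DS = V_DD − I_D(R_D+R_S) = 9.7 − 1.47×5.26 = 1.97 V.
Saturation requires V_DS ≥ V_GS − V_t = 0.904 V; 1.97 ≥ 0.904 ✓.

I_D ≈ 1.5 mA, V_DS ≈ 2 V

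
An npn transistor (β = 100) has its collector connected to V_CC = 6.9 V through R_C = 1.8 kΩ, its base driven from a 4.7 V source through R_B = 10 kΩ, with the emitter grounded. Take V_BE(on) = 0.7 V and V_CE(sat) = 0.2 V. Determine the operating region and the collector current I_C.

saturation; I_C ≈ 3.7 mA

Assume active: I_B = (4.7 − 0.7)/10 = 0.4 mA, giving I_C = β·I_B = 40 mA.
But then V_CE = 6.9 − 40×1.8 = -65.1 V < V_CE(sat) = 0.2 V — impossible in the active region.
So the transistor is saturated. With V_CE = 0.2 V, I_C = (V_CC − 0.2)/R_C = 6.7/1.8 = 3.72 mA.
Check: β·I_B = 40 mA > I_C = 3.72 mA, confirming saturation.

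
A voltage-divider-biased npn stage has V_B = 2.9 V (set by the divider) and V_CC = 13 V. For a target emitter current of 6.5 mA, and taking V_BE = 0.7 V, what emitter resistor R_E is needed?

V_E = V_B − V_BE = 2.9 − 0.7 = 2.2 V.
R_E = V_E / I_E = 2.2 / 6.5 = 0.338 kΩ.

R_E ≈ 0.34 kΩ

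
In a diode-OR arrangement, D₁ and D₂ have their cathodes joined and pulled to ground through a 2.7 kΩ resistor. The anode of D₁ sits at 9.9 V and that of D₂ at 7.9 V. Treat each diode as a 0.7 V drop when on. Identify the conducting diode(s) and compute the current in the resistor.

Only D₁ conducts; I_R ≈ 3.4 mA

Assume both conduct. Then node N would need to be at both 9.9−0.7 = 9.2 V and 7.9−0.7 = 7.2 V, which is impossible.
Assume only D₁ conducts: V_N = 9.9 − 0.7 = 9.2 V, so I_R = 9.2/2.7 = 3.41 mA.
Check D₂: its anode-to-cathode voltage is 7.9 − 9.2 = -1.3 V < 0.7 V, so it is off. The assumption is consistent.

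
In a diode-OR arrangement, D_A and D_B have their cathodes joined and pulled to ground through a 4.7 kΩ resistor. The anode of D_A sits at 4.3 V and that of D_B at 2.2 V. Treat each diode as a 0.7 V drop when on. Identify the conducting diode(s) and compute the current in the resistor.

Only D_A conducts; I_R ≈ 0.77 mA

Assume both conduct. Then node N would need to be at both 4.3−0.7 = 3.6 V and 2.2−0.7 = 1.5 V, which is impossible.
Assume only D_A conducts: V_N = 4.3 − 0.7 = 3.6 V, so I_R = 3.6/4.7 = 0.766 mA.
Check D_B: its anode-to-cathode voltage is 2.2 − 3.6 = -1.4 V < 0.7 V, so it is off. The assumption is consistent.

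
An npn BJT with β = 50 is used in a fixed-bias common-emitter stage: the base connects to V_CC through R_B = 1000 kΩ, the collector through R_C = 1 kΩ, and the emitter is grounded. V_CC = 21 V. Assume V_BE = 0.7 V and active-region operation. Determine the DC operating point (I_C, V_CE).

Base loop: V_CC = I_B·R_B + V_BE, so I_B = (21 − 0.7)/1000 kΩ = 0.0203 mA.
In the active region I_C = β·I_B = 50 × 0.0203 = 1.02 mA.
Collector loop: V_CE = V_CC − I_C·R_C = 21 − 1.02×1 = 20 V.
Since V_CE = 20 V > V_CE(sat) ≈ 0.2 V, the transistor is in the active region as assumed.

I_C ≈ 1 mA, V_CE ≈ 20 V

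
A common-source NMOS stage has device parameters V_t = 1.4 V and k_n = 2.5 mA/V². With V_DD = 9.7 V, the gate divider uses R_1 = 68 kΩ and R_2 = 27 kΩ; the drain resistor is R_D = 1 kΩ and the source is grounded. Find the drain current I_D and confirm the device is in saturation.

I_D ≈ 2.3 mA

V_G = V_DD·R_2/(R_1+R_2) = 9.7×27/95 = 2.76 V. With the source grounded, V_GS = V_G = 2.76 V.
Assume saturation: I_D = (k_n/2)(V_GS − V_t)² = (2.5/2)×(2.76 − 1.4)² = 1.25×1.36² = 2.3 mA.
V_DS = V_DD − I_D·R_D = 9.7 − 2.3×1 = 7.4 V.
Saturation requires V_DS ≥ V_GS − V_t = 1.36 V; 7.4 ≥ 1.36 ✓.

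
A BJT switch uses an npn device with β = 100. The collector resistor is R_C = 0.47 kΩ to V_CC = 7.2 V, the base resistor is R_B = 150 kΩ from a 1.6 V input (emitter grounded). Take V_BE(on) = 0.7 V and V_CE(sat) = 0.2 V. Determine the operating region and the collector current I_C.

Assume active. Base-emitter loop: I_B = (V_BB − V_BE)/R_B = (1.6 − 0.7)/150 = 0.006 mA.
I_C = β·I_B = 100×0.006 = 0.6 mA.
V_CE = V_CC − I_C·R_C = 7.2 − 0.6×0.47 = 6.92 V > V_CE(sat), so the active-region assumption holds.

active; I_C ≈ 0.6 mA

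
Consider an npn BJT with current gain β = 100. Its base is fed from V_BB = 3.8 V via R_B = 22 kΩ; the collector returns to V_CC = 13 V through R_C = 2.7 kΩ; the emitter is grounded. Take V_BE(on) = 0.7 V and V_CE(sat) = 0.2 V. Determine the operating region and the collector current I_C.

Assume active: I_B = (3.8 − 0.7)/22 = 0.141 mA, giving I_C = β·I_B = 14.1 mA.
But then V_CE = 13 − 14.1×2.7 = -25 V < V_CE(sat) = 0.2 V — impossible in the active region.
So the transistor is saturated. With V_CE = 0.2 V, I_C = (V_CC − 0.2)/R_C = 12.8/2.7 = 4.74 mA.
Check: β·I_B = 14.1 mA > I_C = 4.74 mA, confirming saturation.

saturation; I_C ≈ 4.7 mA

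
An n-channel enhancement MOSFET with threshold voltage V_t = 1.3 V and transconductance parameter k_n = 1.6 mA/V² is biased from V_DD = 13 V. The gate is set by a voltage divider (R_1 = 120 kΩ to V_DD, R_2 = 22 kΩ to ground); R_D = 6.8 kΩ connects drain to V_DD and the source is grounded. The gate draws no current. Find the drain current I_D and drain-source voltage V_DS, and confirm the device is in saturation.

V_G = V_DD·R_2/(R_1+R_2) = 13×22/142 = 2.01 V. With the source grounded, V_GS = V_G = 2.01 V.
Assume saturation: I_D = (k_n/2)(V_GS − V_t)² = (1.6/2)×(2.01 − 1.3)² = 0.8×0.714² = 0.408 mA.
V_DS = V_DD − I_D·R_D = 13 − 0.408×6.8 = 10.2 V.
Saturation requires V_DS ≥ V_GS − V_t = 0.714 V; 10.2 ≥ 0.714 ✓.

I_D ≈ 0.41 mA, V_DS ≈ 10 V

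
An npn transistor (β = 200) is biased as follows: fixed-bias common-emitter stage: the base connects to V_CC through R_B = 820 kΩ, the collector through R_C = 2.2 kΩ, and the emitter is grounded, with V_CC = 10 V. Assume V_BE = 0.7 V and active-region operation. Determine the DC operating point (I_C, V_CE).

Base loop: V_CC = I_B·R_B + V_BE, so I_B = (10 − 0.7)/820 kΩ = 0.0113 mA.
In the active region I_C = β·I_B = 200 × 0.0113 = 2.27 mA.
Collector loop: V_CE = V_CC − I_C·R_C = 10 − 2.27×2.2 = 5.01 V.
Since V_CE = 5.01 V > V_CE(sat) ≈ 0.2 V, the transistor is in the active region as assumed.

I_C ≈ 2.3 mA, V_CE ≈ 5 V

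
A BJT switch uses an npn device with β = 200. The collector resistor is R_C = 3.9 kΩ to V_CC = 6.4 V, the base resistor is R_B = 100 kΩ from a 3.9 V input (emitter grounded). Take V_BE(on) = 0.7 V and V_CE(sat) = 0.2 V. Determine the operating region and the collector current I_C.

Assume active: I_B = (3.9 − 0.7)/100 = 0.032 mA, giving I_C = β·I_B = 6.4 mA.
But then V_CE = 6.4 − 6.4×3.9 = -18.6 V < V_CE(sat) = 0.2 V — impossible in the active region.
So the transistor is saturated. With V_CE = 0.2 V, I_C = (V_CC − 0.2)/R_C = 6.2/3.9 = 1.59 mA.
Check: β·I_B = 6.4 mA > I_C = 1.59 mA, confirming saturation.

saturation; I_C ≈ 1.6 mA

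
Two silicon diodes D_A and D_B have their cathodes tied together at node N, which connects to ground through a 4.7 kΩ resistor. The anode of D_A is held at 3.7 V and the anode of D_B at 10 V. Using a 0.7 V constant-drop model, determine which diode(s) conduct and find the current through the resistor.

Only D_B conducts; I_R ≈ 2 mA

Assume both conduct. Then node N would need to be at both 3.7−0.7 = 3 V and 10−0.7 = 9.3 V, which is impossible.
Assume only D_B conducts: V_N = 10 − 0.7 = 9.3 V, so I_R = 9.3/4.7 = 1.98 mA.
Check D_A: its anode-to-cathode voltage is 3.7 − 9.3 = -5.6 V < 0.7 V, so it is off. The assumption is consistent.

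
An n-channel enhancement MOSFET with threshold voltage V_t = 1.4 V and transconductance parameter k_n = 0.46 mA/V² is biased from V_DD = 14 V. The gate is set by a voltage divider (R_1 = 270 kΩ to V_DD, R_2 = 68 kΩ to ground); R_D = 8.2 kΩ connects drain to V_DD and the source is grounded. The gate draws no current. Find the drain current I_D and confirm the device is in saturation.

V_G = V_DD·R_2/(R_1+R_2) = 14×68/338 = 2.82 V. With the source grounded, V_GS = V_G = 2.82 V.
Assume saturation: I_D = (k_n/2)(V_GS − V_t)² = (0.46/2)×(2.82 − 1.4)² = 0.23×1.42² = 0.462 mA.
V_DS = V_DD − I_D·R_D = 14 − 0.462×8.2 = 10.2 V.
Saturation requires V_DS ≥ V_GS − V_t = 1.42 V; 10.2 ≥ 1.42 ✓.

I_D ≈ 0.46 mA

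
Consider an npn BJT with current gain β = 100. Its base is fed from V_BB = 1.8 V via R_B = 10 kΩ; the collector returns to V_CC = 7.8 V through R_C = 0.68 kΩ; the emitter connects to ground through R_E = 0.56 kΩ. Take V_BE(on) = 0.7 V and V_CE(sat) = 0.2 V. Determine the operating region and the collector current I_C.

Assume active. Base-emitter loop: I_B = (V_BB − V_BE)/(R_B + (β+1)R_E) = (1.8 − 0.7)/(10 + 101×0.56) = 0.0165 mA.
I_C = β·I_B = 100×0.0165 = 1.65 mA.
V_CE = V_CC − I_C·R_C − I_E·R_E = 7.8 − 1.65×0.68 − 1.67×0.56 = 5.74 V > V_CE(sat), so the active-region assumption holds.

active; I_C ≈ 1.7 mA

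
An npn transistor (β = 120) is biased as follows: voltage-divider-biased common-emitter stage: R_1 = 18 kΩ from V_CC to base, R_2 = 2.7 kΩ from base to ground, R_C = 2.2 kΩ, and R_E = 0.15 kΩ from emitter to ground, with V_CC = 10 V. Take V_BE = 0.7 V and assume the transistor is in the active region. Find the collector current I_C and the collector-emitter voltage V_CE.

I_C ≈ 3.5 mA, V_CE ≈ 1.7 V

Thevenize the base divider: V_Th = V_CC·R_2/(R_1+R_2) = 10×2.7/20.7 = 1.3 V, R_Th = R_1‖R_2 = 2.35 kΩ.
Base-emitter loop: V_Th = I_B·R_Th + V_BE + (β+1)I_B·R_E, so I_B = (1.3 − 0.7) / (2.35 + 121×0.15) = 0.0295 mA.
I_C = β·I_B = 120×0.0295 = 3.54 mA, and I_E = (β+1)I_B = 3.57 mA.
V_CE = V_CC − I_C·R_C − I_E·R_E = 10 − 3.54×2.2 − 3.57×0.15 = 1.68 V.
V_CE = 1.68 V > 0.2 V confirms active-region operation.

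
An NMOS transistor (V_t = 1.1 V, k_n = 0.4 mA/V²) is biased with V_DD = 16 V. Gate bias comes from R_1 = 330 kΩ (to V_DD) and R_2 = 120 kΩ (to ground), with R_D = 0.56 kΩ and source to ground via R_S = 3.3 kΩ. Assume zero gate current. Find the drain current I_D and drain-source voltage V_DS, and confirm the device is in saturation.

I_D ≈ 0.49 mA, V_DS ≈ 14 V

V_G = V_DD·R_2/(R_1+R_2) = 16×120/450 = 4.27 V.
Assume saturation: I_D = (k_n/2)(V_GS − V_t)² with V_GS = V_G − I_D·R_S = 4.27 − 3.3·I_D.
Substituting gives 2.18·I_D² − 5.18·I_D + 2.01 = 0, with roots I_D = 0.487 or 1.89 mA.
The root I_D = 1.89 mA gives V_GS = -1.98 V ≤ V_t, so take I_D = 0.487 mA.
Then V_GS = 2.66 V and V_DS = V_DD − I_D(R_D+R_S) = 16 − 0.487×3.86 = 14.1 V.
Saturation requires V_DS ≥ V_GS − V_t = 1.56 V; 14.1 ≥ 1.56 ✓.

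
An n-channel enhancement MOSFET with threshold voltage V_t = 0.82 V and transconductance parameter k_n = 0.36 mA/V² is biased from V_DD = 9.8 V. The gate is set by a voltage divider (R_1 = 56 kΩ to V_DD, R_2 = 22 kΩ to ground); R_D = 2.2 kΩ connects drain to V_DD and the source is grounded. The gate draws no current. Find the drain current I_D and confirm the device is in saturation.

V_G = V_DD·R_2/(R_1+R_2) = 9.8×22/78 = 2.76 V. With the source grounded, V_GS = V_G = 2.76 V.
Assume saturation: I_D = (k_n/2)(V_GS − V_t)² = (0.36/2)×(2.76 − 0.82)² = 0.18×1.94² = 0.68 mA.
V_DS = V_DD − I_D·R_D = 9.8 − 0.68×2.2 = 8.3 V.
Saturation requires V_DS ≥ V_GS − V_t = 1.94 V; 8.3 ≥ 1.94 ✓.

I_D ≈ 0.68 mA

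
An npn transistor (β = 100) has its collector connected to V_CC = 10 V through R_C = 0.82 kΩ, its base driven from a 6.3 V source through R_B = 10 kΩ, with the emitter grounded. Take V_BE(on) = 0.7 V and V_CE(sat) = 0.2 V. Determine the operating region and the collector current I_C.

Assume active: I_B = (6.3 − 0.7)/10 = 0.56 mA, giving I_C = β·I_B = 56 mA.
But then V_CE = 10 − 56×0.82 = -35.9 V < V_CE(sat) = 0.2 V — impossible in the active region.
So the transistor is saturated. With V_CE = 0.2 V, I_C = (V_CC − 0.2)/R_C = 9.8/0.82 = 12 mA.
Check: β·I_B = 56 mA > I_C = 12 mA, confirming saturation.

saturation; I_C ≈ 12 mA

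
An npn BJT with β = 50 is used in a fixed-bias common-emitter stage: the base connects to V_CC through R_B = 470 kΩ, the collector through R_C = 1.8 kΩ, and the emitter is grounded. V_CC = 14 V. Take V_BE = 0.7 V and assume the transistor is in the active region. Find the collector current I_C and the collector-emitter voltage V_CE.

I_C ≈ 1.4 mA, V_CE ≈ 11 V

Base loop: V_CC = I_B·R_B + V_BE, so I_B = (14 − 0.7)/470 kΩ = 0.0283 mA.
In the active region I_C = β·I_B = 50 × 0.0283 = 1.41 mA.
Collector loop: V_CE = V_CC − I_C·R_C = 14 − 1.41×1.8 = 11.5 V.
Since V_CE = 11.5 V > V_CE(sat) ≈ 0.2 V, the transistor is in the active region as assumed.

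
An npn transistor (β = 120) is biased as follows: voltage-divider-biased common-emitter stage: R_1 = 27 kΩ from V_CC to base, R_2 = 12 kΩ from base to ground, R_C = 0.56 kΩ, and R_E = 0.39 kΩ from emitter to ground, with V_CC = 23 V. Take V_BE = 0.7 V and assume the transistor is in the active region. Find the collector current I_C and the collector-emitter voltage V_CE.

Thevenize the base divider: V_Th = V_CC·R_2/(R_1+R_2) = 23×12/39 = 7.08 V, R_Th = R_1‖R_2 = 8.31 kΩ.
Base-emitter loop: V_Th = I_B·R_Th + V_BE + (β+1)I_B·R_E, so I_B = (7.08 − 0.7) / (8.31 + 121×0.39) = 0.115 mA.
I_C = β·I_B = 120×0.115 = 13.8 mA, and I_E = (β+1)I_B = 13.9 mA.
V_CE = V_CC − I_C·R_C − I_E·R_E = 23 − 13.8×0.56 − 13.9×0.39 = 9.86 V.
V_CE = 9.86 V > 0.2 V confirms active-region operation.

I_C ≈ 14 mA, V_CE ≈ 9.9 V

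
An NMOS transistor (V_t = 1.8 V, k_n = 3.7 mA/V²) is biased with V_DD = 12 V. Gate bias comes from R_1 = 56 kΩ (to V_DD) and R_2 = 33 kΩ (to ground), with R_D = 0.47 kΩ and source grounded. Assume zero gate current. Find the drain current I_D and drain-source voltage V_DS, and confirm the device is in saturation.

I_D ≈ 13 mA, V_DS ≈ 5.9 V

V_G = V_DD·R_2/(R_1+R_2) = 12×33/89 = 4.45 V. With the source grounded, V_GS = V_G = 4.45 V.
Assume saturation: I_D = (k_n/2)(V_GS − V_t)² = (3.7/2)×(4.45 − 1.8)² = 1.85×2.65² = 13 mA.
V_DS = V_DD − I_D·R_D = 12 − 13×0.47 = 5.9 V.
Saturation requires V_DS ≥ V_GS − V_t = 2.65 V; 5.9 ≥ 2.65 ✓.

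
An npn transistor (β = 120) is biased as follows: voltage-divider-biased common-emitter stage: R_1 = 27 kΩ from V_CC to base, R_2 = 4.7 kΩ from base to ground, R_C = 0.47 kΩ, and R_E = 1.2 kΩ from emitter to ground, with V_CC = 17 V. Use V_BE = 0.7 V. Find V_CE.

Thevenize the base divider: V_Th = V_CC·R_2/(R_1+R_2) = 17×4.7/31.7 = 2.52 V, R_Th = R_1‖R_2 = 4 kΩ.
Base-emitter loop: V_Th = I_B·R_Th + V_BE + (β+1)I_B·R_E, so I_B = (2.52 − 0.7) / (4 + 121×1.2) = 0.0122 mA.
I_C = β·I_B = 120×0.0122 = 1.46 mA, and I_E = (β+1)I_B = 1.48 mA.
V_CE = V_CC − I_C·R_C − I_E·R_E = 17 − 1.46×0.47 − 1.48×1.2 = 14.5 V.
V_CE = 14.5 V > 0.2 V confirms active-region operation.

V_CE ≈ 15 V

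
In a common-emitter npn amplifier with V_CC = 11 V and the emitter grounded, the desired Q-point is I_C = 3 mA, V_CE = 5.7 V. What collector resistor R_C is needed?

R_C ≈ 1.8 kΩ

Collector loop: V_CC = I_C·R_C + V_CE.
R_C = (V_CC − V_CE)/I_C = (11 − 5.7)/3 = 1.77 kΩ.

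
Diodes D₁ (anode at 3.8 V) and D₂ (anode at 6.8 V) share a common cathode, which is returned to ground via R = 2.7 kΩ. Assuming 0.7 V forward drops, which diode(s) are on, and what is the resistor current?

Assume both conduct. Then node N would need to be at both 3.8−0.7 = 3.1 V and 6.8−0.7 = 6.1 V, which is impossible.
Assume only D₂ conducts: V_N = 6.8 − 0.7 = 6.1 V, so I_R = 6.1/2.7 = 2.26 mA.
Check D₁: its anode-to-cathode voltage is 3.8 − 6.1 = -2.3 V < 0.7 V, so it is off. The assumption is consistent.

Only D₂ conducts; I_R ≈ 2.3 mA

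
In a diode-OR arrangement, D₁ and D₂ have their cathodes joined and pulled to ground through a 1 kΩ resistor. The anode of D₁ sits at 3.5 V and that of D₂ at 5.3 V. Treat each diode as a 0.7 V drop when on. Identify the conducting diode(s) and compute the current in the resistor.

Only D₂ conducts; I_R ≈ 4.6 mA

Assume both conduct. Then node N would need to be at both 3.5−0.7 = 2.8 V and 5.3−0.7 = 4.6 V, which is impossible.
Assume only D₂ conducts: V_N = 5.3 − 0.7 = 4.6 V, so I_R = 4.6/1 = 4.6 mA.
Check D₁: its anode-to-cathode voltage is 3.5 − 4.6 = -1.1 V < 0.7 V, so it is off. The assumption is consistent.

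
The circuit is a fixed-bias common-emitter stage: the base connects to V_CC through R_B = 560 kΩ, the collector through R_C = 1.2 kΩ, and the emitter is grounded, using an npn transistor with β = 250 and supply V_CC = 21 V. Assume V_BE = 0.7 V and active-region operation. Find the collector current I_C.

I_C ≈ 9.1 mA

Base loop: V_CC = I_B·R_B + V_BE, so I_B = (21 − 0.7)/560 kΩ = 0.0363 mA.
In the active region I_C = β·I_B = 250 × 0.0363 = 9.06 mA.
Collector loop: V_CE = V_CC − I_C·R_C = 21 − 9.06×1.2 = 10.1 V.
Since V_CE = 10.1 V > V_CE(sat) ≈ 0.2 V, the transistor is in the active region as assumed.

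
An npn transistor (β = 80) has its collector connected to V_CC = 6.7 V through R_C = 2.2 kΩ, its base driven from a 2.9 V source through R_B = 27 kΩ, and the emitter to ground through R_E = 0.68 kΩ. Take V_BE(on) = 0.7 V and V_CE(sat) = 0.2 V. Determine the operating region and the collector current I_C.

active; I_C ≈ 2.1 mA

Assume active. Base-emitter loop: I_B = (V_BB − V_BE)/(R_B + (β+1)R_E) = (2.9 − 0.7)/(27 + 81×0.68) = 0.0268 mA.
I_C = β·I_B = 80×0.0268 = 2.14 mA.
V_CE = V_CC − I_C·R_C − I_E·R_E = 6.7 − 2.14×2.2 − 2.17×0.68 = 0.506 V > V_CE(sat), so the active-region assumption holds.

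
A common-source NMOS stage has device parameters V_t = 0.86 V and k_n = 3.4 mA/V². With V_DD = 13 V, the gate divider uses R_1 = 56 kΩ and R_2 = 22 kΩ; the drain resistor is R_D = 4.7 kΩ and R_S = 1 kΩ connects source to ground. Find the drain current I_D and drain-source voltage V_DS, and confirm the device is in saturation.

V_G = V_DD·R_2/(R_1+R_2) = 13×22/78 = 3.67 V.
Assume saturation: I_D = (k_n/2)(V_GS − V_t)² with V_GS = V_G − I_D·R_S = 3.67 − 1·I_D.
Substituting gives 1.7·I_D² − 10.5·I_D + 13.4 = 0, with roots I_D = 1.78 or 4.42 mA.
The root I_D = 4.42 mA gives V_GS = -0.752 V ≤ V_t, so take I_D = 1.78 mA.
Then V_GS = 1.88 V and V_DS = V_DD − I_D(R_D+R_S) = 13 − 1.78×5.7 = 2.84 V.
Saturation requires V_DS ≥ V_GS − V_t = 1.02 V; 2.84 ≥ 1.02 ✓.

I_D ≈ 1.8 mA, V_DS ≈ 2.8 V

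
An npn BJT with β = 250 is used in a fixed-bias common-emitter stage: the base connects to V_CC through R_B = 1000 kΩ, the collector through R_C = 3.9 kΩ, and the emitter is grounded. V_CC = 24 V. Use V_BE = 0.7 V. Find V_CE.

Base loop: V_CC = I_B·R_B + V_BE, so I_B = (24 − 0.7)/1000 kΩ = 0.0233 mA.
In the active region I_C = β·I_B = 250 × 0.0233 = 5.83 mA.
Collector loop: V_CE = V_CC − I_C·R_C = 24 − 5.83×3.9 = 1.28 V.
Since V_CE = 1.28 V > V_CE(sat) ≈ 0.2 V, the transistor is in the active region as assumed.

V_CE ≈ 1.3 V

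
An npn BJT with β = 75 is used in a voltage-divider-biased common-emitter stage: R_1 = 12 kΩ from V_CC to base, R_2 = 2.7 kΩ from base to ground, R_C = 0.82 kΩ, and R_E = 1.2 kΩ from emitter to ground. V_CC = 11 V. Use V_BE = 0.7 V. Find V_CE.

Thevenize the base divider: V_Th = V_CC·R_2/(R_1+R_2) = 11×2.7/14.7 = 2.02 V, R_Th = R_1‖R_2 = 2.2 kΩ.
Base-emitter loop: V_Th = I_B·R_Th + V_BE + (β+1)I_B·R_E, so I_B = (2.02 − 0.7) / (2.2 + 76×1.2) = 0.0141 mA.
I_C = β·I_B = 75×0.0141 = 1.06 mA, and I_E = (β+1)I_B = 1.07 mA.
V_CE = V_CC − I_C·R_C − I_E·R_E = 11 − 1.06×0.82 − 1.07×1.2 = 8.84 V.
V_CE = 8.84 V > 0.2 V confirms active-region operation.

V_CE ≈ 8.8 V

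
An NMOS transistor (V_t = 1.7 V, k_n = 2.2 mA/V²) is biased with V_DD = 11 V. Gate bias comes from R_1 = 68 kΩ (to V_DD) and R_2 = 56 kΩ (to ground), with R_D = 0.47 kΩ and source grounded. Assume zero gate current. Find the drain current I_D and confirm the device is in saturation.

V_G = V_DD·R_2/(R_1+R_2) = 11×56/124 = 4.97 V. With the source grounded, V_GS = V_G = 4.97 V.
Assume saturation: I_D = (k_n/2)(V_GS − V_t)² = (2.2/2)×(4.97 − 1.7)² = 1.1×3.27² = 11.7 mA.
V_DS = V_DD − I_D·R_D = 11 − 11.7×0.47 = 5.48 V.
Saturation requires V_DS ≥ V_GS − V_t = 3.27 V; 5.48 ≥ 3.27 ✓.

I_D ≈ 12 mA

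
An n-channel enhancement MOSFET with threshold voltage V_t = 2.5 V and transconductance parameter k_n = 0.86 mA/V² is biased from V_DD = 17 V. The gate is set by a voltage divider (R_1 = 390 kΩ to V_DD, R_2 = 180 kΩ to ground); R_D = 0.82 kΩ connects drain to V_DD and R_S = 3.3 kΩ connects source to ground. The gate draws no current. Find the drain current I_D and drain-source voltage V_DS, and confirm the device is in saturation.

I_D ≈ 0.53 mA, V_DS ≈ 15 V

V_G = V_DD·R_2/(R_1+R_2) = 17×180/570 = 5.37 V.
Assume saturation: I_D = (k_n/2)(V_GS − V_t)² with V_GS = V_G − I_D·R_S = 5.37 − 3.3·I_D.
Substituting gives 4.68·I_D² − 9.14·I_D + 3.54 = 0, with roots I_D = 0.532 or 1.42 mA.
The root I_D = 1.42 mA gives V_GS = 0.683 V ≤ V_t, so take I_D = 0.532 mA.
Then V_GS = 3.61 V and V_DS = V_DD − I_D(R_D+R_S) = 17 − 0.532×4.12 = 14.8 V.
Saturation requires V_DS ≥ V_GS − V_t = 1.11 V; 14.8 ≥ 1.11 ✓.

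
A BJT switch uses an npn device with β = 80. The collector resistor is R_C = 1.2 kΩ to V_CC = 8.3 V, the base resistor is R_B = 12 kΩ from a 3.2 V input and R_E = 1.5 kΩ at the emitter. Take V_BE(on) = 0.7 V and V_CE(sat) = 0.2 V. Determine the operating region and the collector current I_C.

Assume active. Base-emitter loop: I_B = (V_BB − V_BE)/(R_B + (β+1)R_E) = (3.2 − 0.7)/(12 + 81×1.5) = 0.0187 mA.
I_C = β·I_B = 80×0.0187 = 1.5 mA.
V_CE = V_CC − I_C·R_C − I_E·R_E = 8.3 − 1.5×1.2 − 1.52×1.5 = 4.23 V > V_CE(sat), so the active-region assumption holds.

active; I_C ≈ 1.5 mA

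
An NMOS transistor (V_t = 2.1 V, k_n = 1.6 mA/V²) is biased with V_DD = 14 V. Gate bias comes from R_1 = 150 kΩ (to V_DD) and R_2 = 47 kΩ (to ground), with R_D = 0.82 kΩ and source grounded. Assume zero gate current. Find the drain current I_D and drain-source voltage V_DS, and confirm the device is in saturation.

I_D ≈ 1.2 mA, V_DS ≈ 13 V

V_G = V_DD·R_2/(R_1+R_2) = 14×47/197 = 3.34 V. With the source grounded, V_GS = V_G = 3.34 V.
Assume saturation: I_D = (k_n/2)(V_GS − V_t)² = (1.6/2)×(3.34 − 2.1)² = 0.8×1.24² = 1.23 mA.
V_DS = V_DD − I_D·R_D = 14 − 1.23×0.82 = 13 V.
Saturation requires V_DS ≥ V_GS − V_t = 1.24 V; 13 ≥ 1.24 ✓.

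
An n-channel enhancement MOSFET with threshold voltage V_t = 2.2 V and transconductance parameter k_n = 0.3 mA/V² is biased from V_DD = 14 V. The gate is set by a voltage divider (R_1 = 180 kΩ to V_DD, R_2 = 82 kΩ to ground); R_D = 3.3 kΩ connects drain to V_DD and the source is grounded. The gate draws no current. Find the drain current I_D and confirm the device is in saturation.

V_G = V_DD·R_2/(R_1+R_2) = 14×82/262 = 4.38 V. With the source grounded, V_GS = V_G = 4.38 V.
Assume saturation: I_D = (k_n/2)(V_GS − V_t)² = (0.3/2)×(4.38 − 2.2)² = 0.15×2.18² = 0.714 mA.
V_DS = V_DD − I_D·R_D = 14 − 0.714×3.3 = 11.6 V.
Saturation requires V_DS ≥ V_GS − V_t = 2.18 V; 11.6 ≥ 2.18 ✓.

I_D ≈ 0.71 mA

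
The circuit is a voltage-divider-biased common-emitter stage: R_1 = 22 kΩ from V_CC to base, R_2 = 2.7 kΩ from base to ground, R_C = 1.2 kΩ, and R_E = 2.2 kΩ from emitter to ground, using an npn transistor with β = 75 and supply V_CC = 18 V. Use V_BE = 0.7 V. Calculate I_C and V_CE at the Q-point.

Thevenize the base divider: V_Th = V_CC·R_2/(R_1+R_2) = 18×2.7/24.7 = 1.97 V, R_Th = R_1‖R_2 = 2.4 kΩ.
Base-emitter loop: V_Th = I_B·R_Th + V_BE + (β+1)I_B·R_E, so I_B = (1.97 − 0.7) / (2.4 + 76×2.2) = 0.00747 mA.
I_C = β·I_B = 75×0.00747 = 0.561 mA, and I_E = (β+1)I_B = 0.568 mA.
V_CE = V_CC − I_C·R_C − I_E·R_E = 18 − 0.561×1.2 − 0.568×2.2 = 16.1 V.
V_CE = 16.1 V > 0.2 V confirms active-region operation.

I_C ≈ 0.56 mA, V_CE ≈ 16 V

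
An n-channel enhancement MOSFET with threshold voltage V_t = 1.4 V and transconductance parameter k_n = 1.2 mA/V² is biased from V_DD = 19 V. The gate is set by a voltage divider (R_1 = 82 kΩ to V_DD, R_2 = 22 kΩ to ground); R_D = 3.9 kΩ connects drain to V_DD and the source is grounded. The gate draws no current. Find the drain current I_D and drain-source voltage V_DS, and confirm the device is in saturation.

I_D ≈ 4.1 mA, V_DS ≈ 2.9 V

V_G = V_DD·R_2/(R_1+R_2) = 19×22/104 = 4.02 V. With the source grounded, V_GS = V_G = 4.02 V.
Assume saturation: I_D = (k_n/2)(V_GS − V_t)² = (1.2/2)×(4.02 − 1.4)² = 0.6×2.62² = 4.12 mA.
V_DS = V_DD − I_D·R_D = 19 − 4.12×3.9 = 2.95 V.
Saturation requires V_DS ≥ V_GS − V_t = 2.62 V; 2.95 ≥ 2.62 ✓.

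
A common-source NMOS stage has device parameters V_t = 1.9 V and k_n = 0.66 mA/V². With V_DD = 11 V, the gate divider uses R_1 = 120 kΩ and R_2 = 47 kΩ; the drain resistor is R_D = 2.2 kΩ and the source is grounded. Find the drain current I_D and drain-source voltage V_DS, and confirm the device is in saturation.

V_G = V_DD·R_2/(R_1+R_2) = 11×47/167 = 3.1 V. With the source grounded, V_GS = V_G = 3.1 V.
Assume saturation: I_D = (k_n/2)(V_GS − V_t)² = (0.66/2)×(3.1 − 1.9)² = 0.33×1.2² = 0.472 mA.
V_DS = V_DD − I_D·R_D = 11 − 0.472×2.2 = 9.96 V.
Saturation requires V_DS ≥ V_GS − V_t = 1.2 V; 9.96 ≥ 1.2 ✓.

I_D ≈ 0.47 mA, V_DS ≈ 10 V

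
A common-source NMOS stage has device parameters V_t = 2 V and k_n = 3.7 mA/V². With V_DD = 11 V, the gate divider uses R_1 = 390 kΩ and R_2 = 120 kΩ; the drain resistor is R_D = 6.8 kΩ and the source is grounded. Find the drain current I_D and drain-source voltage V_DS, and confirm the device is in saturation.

V_G = V_DD·R_2/(R_1+R_2) = 11×120/510 = 2.59 V. With the source grounded, V_GS = V_G = 2.59 V.
Assume saturation: I_D = (k_n/2)(V_GS − V_t)² = (3.7/2)×(2.59 − 2)² = 1.85×0.588² = 0.64 mA.
V_DS = V_DD − I_D·R_D = 11 − 0.64×6.8 = 6.65 V.
Saturation requires V_DS ≥ V_GS − V_t = 0.588 V; 6.65 ≥ 0.588 ✓.

I_D ≈ 0.64 mA, V_DS ≈ 6.6 V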